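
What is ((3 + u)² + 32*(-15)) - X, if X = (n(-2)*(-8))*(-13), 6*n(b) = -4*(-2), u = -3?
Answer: -1856/3 ≈ -618.67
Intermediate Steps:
n(b) = 4/3 (n(b) = (-4*(-2))/6 = (⅙)*8 = 4/3)
X = 416/3 (X = ((4/3)*(-8))*(-13) = -32/3*(-13) = 416/3 ≈ 138.67)
((3 + u)² + 32*(-15)) - X = ((3 - 3)² + 32*(-15)) - 1*416/3 = (0² - 480) - 416/3 = (0 - 480) - 416/3 = -480 - 416/3 = -1856/3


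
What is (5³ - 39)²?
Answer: 7396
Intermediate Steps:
(5³ - 39)² = (125 - 39)² = 86² = 7396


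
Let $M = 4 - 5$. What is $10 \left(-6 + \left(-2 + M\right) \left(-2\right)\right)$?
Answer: $0$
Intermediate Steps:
$M = -1$ ($M = 4 - 5 = -1$)
$10 \left(-6 + \left(-2 + M\right) \left(-2\right)\right) = 10 \left(-6 + \left(-2 - 1\right) \left(-2\right)\right) = 10 \left(-6 - -6\right) = 10 \left(-6 + 6\right) = 10 \cdot 0 = 0$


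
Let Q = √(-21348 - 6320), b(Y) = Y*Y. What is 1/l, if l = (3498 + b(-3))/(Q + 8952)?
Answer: 2984/1169 + 2*I*√6917/3507 ≈ 2.5526 + 0.04743*I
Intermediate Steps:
b(Y) = Y²
Q = 2*I*√6917 (Q = √(-27668) = 2*I*√6917 ≈ 166.34*I)
l = 3507/(8952 + 2*I*√6917) (l = (3498 + (-3)²)/(2*I*√6917 + 8952) = (3498 + 9)/(8952 + 2*I*√6917) = 3507/(8952 + 2*I*√6917) ≈ 0.39162 - 0.0072767*I)
1/l = 1/(7848666/20041493 - 3507*I*√6917/40082986)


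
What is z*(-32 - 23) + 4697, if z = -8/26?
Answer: 61281/13 ≈ 4713.9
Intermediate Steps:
z = -4/13 (z = -8*1/26 = -4/13 ≈ -0.30769)
z*(-32 - 23) + 4697 = -4*(-32 - 23)/13 + 4697 = -4/13*(-55) + 4697 = 220/13 + 4697 = 61281/13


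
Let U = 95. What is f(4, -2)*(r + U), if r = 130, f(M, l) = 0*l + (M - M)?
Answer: 0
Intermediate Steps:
f(M, l) = 0 (f(M, l) = 0 + 0 = 0)
f(4, -2)*(r + U) = 0*(130 + 95) = 0*225 = 0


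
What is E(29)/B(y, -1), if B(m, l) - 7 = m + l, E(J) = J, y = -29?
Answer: -29/23 ≈ -1.2609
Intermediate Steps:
B(m, l) = 7 + l + m (B(m, l) = 7 + (m + l) = 7 + (l + m) = 7 + l + m)
E(29)/B(y, -1) = 29/(7 - 1 - 29) = 29/(-23) = 29*(-1/23) = -29/23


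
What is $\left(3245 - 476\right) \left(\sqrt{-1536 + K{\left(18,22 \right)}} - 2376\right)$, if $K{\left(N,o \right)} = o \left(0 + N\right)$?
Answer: $-6579144 + 5538 i \sqrt{285} \approx -6.5791 \cdot 10^{6} + 93492.0 i$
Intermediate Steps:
$K{\left(N,o \right)} = N o$ ($K{\left(N,o \right)} = o N = N o$)
$\left(3245 - 476\right) \left(\sqrt{-1536 + K{\left(18,22 \right)}} - 2376\right) = \left(3245 - 476\right) \left(\sqrt{-1536 + 18 \cdot 22} - 2376\right) = 2769 \left(\sqrt{-1536 + 396} - 2376\right) = 2769 \left(\sqrt{-1140} - 2376\right) = 2769 \left(2 i \sqrt{285} - 2376\right) = 2769 \left(-2376 + 2 i \sqrt{285}\right) = -6579144 + 5538 i \sqrt{285}$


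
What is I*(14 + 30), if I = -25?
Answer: -1100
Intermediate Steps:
I*(14 + 30) = -25*(14 + 30) = -25*44 = -1100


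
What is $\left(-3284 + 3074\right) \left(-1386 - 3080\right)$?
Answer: $937860$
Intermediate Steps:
$\left(-3284 + 3074\right) \left(-1386 - 3080\right) = \left(-210\right) \left(-4466\right) = 937860$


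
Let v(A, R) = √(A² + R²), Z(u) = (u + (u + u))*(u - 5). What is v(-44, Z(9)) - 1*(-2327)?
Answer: 2327 + 20*√34 ≈ 2443.6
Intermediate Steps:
Z(u) = 3*u*(-5 + u) (Z(u) = (u + 2*u)*(-5 + u) = (3*u)*(-5 + u) = 3*u*(-5 + u))
v(-44, Z(9)) - 1*(-2327) = √((-44)² + (3*9*(-5 + 9))²) - 1*(-2327) = √(1936 + (3*9*4)²) + 2327 = √(1936 + 108²) + 2327 = √(1936 + 11664) + 2327 = √13600 + 2327 = 20*√34 + 2327 = 2327 + 20*√34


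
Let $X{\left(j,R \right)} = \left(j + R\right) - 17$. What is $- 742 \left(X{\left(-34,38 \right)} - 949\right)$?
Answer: $713804$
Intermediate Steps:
$X{\left(j,R \right)} = -17 + R + j$ ($X{\left(j,R \right)} = \left(R + j\right) - 17 = -17 + R + j$)
$- 742 \left(X{\left(-34,38 \right)} - 949\right) = - 742 \left(\left(-17 + 38 - 34\right) - 949\right) = - 742 \left(-13 - 949\right) = \left(-742\right) \left(-962\right) = 713804$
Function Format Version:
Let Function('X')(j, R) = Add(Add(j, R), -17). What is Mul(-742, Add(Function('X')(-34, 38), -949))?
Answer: 713804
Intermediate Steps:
Function('X')(j, R) = Add(-17, R, j) (Function('X')(j, R) = Add(Add(R, j), -17) = Add(-17, R, j))
Mul(-742, Add(Function('X')(-34, 38), -949)) = Mul(-742, Add(Add(-17, 38, -34), -949)) = Mul(-742, Add(-13, -949)) = Mul(-742, -962) = 713804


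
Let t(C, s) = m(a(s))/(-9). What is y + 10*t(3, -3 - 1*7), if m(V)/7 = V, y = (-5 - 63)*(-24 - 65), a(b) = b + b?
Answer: 55868/9 ≈ 6207.6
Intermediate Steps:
a(b) = 2*b
y = 6052 (y = -68*(-89) = 6052)
m(V) = 7*V
t(C, s) = -14*s/9 (t(C, s) = (7*(2*s))/(-9) = (14*s)*(-1/9) = -14*s/9)
y + 10*t(3, -3 - 1*7) = 6052 + 10*(-14*(-3 - 1*7)/9) = 6052 + 10*(-14*(-3 - 7)/9) = 6052 + 10*(-14/9*(-10)) = 6052 + 10*(140/9) = 6052 + 1400/9 = 55868/9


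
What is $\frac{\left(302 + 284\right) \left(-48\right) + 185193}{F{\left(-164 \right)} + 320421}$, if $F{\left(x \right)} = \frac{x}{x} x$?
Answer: $\frac{157065}{320257} \approx 0.49043$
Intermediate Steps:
$F{\left(x \right)} = x$ ($F{\left(x \right)} = 1 x = x$)
$\frac{\left(302 + 284\right) \left(-48\right) + 185193}{F{\left(-164 \right)} + 320421} = \frac{\left(302 + 284\right) \left(-48\right) + 185193}{-164 + 320421} = \frac{586 \left(-48\right) + 185193}{320257} = \left(-28128 + 185193\right) \frac{1}{320257} = 157065 \cdot \frac{1}{320257} = \frac{157065}{320257}$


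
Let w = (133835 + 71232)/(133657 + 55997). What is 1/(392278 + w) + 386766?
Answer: 28774344924892968/74397296879 ≈ 3.8677e+5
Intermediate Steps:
w = 205067/189654 ≈ 1.0813
1/(392278 + w) + 386766 = 1/(392278 + 205067/189654) + 386766 = 1/(74397296879/189654) + 386766 = 189654/74397296879 + 386766 = 28774344924892968/74397296879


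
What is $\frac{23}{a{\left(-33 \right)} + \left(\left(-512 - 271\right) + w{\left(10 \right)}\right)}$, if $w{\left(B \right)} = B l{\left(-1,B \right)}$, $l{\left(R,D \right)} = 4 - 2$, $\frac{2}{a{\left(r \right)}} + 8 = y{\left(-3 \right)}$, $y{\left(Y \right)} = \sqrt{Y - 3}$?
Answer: $- \frac{614399}{20388125} + \frac{23 i \sqrt{6}}{20388125} \approx -0.030135 + 2.7633 \cdot 10^{-6} i$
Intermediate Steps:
$y{\left(Y \right)} = \sqrt{-3 + Y}$
$a{\left(r \right)} = \frac{2}{-8 + i \sqrt{6}}$ ($a{\left(r \right)} = \frac{2}{-8 + \sqrt{-3 - 3}} = \frac{2}{-8 + \sqrt{-6}} = \frac{2}{-8 + i \sqrt{6}}$)
$l{\left(R,D \right)} = 2$
$w{\left(B \right)} = 2 B$ ($w{\left(B \right)} = B 2 = 2 B$)
$\frac{23}{a{\left(-33 \right)} + \left(\left(-512 - 271\right) + w{\left(10 \right)}\right)} = \frac{23}{\left(- \frac{8}{35} - \frac{i \sqrt{6}}{35}\right) + \left(\left(-512 - 271\right) + 2 \cdot 10\right)} = \frac{23}{\left(- \frac{8}{35} - \frac{i \sqrt{6}}{35}\right) + \left(-783 + 20\right)} = \frac{23}{\left(- \frac{8}{35} - \frac{i \sqrt{6}}{35}\right) - 763} = \frac{23}{- \frac{26713}{35} - \frac{i \sqrt{6}}{35}}$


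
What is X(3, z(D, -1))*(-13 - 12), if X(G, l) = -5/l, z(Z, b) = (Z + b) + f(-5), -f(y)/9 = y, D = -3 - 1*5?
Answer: 125/36 ≈ 3.4722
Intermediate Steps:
D = -8 (D = -3 - 5 = -8)
f(y) = -9*y
z(Z, b) = 45 + Z + b (z(Z, b) = (Z + b) - 9*(-5) = (Z + b) + 45 = 45 + Z + b)
X(3, z(D, -1))*(-13 - 12) = (-5/(45 - 8 - 1))*(-13 - 12) = -5/36*(-25) = 125/36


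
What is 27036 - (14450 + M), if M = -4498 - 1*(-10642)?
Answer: 6442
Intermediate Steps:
M = 6144 (M = -4498 + 10642 = 6144)
27036 - (14450 + M) = 27036 - (14450 + 6144) = 27036 - 1*20594 = 27036 - 20594 = 6442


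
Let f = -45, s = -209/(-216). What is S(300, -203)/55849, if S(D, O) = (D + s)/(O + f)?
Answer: -65009/2991719232 ≈ -2.1730e-5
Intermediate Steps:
s = 209/216 (s = -209*(-1/216) = 209/216 ≈ 0.96759)
S(D, O) = (209/216 + D)/(-45 + O) (S(D, O) = (D + 209/216)/(O - 45) = (209/216 + D)/(-45 + O))
S(300, -203)/55849 = ((209/216 + 300)/(-45 - 203))/55849 = ((65009/216)/(-248))*(1/55849) = -1/248*65009/216*(1/55849) = -65009/53568*1/55849 = -65009/2991719232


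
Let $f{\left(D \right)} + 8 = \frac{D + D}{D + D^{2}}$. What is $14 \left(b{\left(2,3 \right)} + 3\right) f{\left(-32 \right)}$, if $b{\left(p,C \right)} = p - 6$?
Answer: $\frac{3500}{31} \approx 112.9$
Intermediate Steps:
$b{\left(p,C \right)} = -6 + p$ ($b{\left(p,C \right)} = p - 6 = -6 + p$)
$f{\left(D \right)} = -8 + \frac{2 D}{D + D^{2}}$ ($f{\left(D \right)} = -8 + \frac{D + D}{D + D^{2}} = -8 + \frac{2 D}{D + D^{2}}$)
$14 \left(b{\left(2,3 \right)} + 3\right) f{\left(-32 \right)} = 14 \left(\left(-6 + 2\right) + 3\right) \frac{2 \left(-3 - -128\right)}{1 - 32} = 14 \left(-4 + 3\right) \frac{2 \left(-3 + 128\right)}{-31} = 14 \left(-1\right) 2 \left(- \frac{1}{31}\right) 125 = \left(-14\right) \left(- \frac{250}{31}\right) = \frac{3500}{31}$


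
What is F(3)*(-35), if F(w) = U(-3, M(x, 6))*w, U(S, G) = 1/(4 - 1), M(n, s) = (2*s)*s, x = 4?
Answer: -35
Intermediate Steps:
M(n, s) = 2*s²
U(S, G) = ⅓ (U(S, G) = 1/3 = ⅓)
F(w) = w/3
F(3)*(-35) = ((⅓)*3)*(-35) = 1*(-35) = -35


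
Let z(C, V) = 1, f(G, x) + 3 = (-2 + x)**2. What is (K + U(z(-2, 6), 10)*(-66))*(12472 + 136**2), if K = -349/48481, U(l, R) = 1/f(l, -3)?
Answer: -4514886656/48481 ≈ -93127.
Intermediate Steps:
f(G, x) = -3 + (-2 + x)**2
U(l, R) = 1/22 (U(l, R) = 1/(-3 + (-2 - 3)**2) = 1/(-3 + (-5)**2) = 1/(-3 + 25) = 1/22)
K = -349/48481 (K = -349*1/48481 = -349/48481 ≈ -0.0071987)
(K + U(z(-2, 6), 10)*(-66))*(12472 + 136**2) = (-349/48481 + (1/22)*(-66))*(12472 + 136**2) = (-349/48481 - 3)*(12472 + 18496) = -145792/48481*30968 = -4514886656/48481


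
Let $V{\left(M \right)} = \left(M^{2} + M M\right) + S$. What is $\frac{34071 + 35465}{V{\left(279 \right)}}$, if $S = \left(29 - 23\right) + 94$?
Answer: $\frac{34768}{77891} \approx 0.44637$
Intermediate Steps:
$S = 100$ ($S = 6 + 94 = 100$)
$V{\left(M \right)} = 100 + 2 M^{2}$ ($V{\left(M \right)} = \left(M^{2} + M M\right) + 100 = \left(M^{2} + M^{2}\right) + 100 = 2 M^{2} + 100 = 100 + 2 M^{2}$)
$\frac{34071 + 35465}{V{\left(279 \right)}} = \frac{34071 + 35465}{100 + 2 \cdot 279^{2}} = \frac{69536}{100 + 2 \cdot 77841} = \frac{69536}{100 + 155682} = \frac{69536}{155782} = 69536 \cdot \frac{1}{155782} = \frac{34768}{77891}$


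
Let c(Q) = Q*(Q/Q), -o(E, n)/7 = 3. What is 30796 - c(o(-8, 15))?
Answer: 30817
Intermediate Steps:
o(E, n) = -21 (o(E, n) = -7*3 = -21)
c(Q) = Q (c(Q) = Q*1 = Q)
30796 - c(o(-8, 15)) = 30796 - 1*(-21) = 30796 + 21 = 30817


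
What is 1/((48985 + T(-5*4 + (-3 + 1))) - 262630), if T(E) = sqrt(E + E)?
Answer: -213645/45644186069 - 2*I*sqrt(11)/45644186069 ≈ -4.6807e-6 - 1.4533e-10*I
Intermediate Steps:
T(E) = sqrt(2)*sqrt(E) (T(E) = sqrt(2*E) = sqrt(2)*sqrt(E))
1/((48985 + T(-5*4 + (-3 + 1))) - 262630) = 1/((48985 + sqrt(2)*sqrt(-5*4 + (-3 + 1))) - 262630) = 1/((48985 + sqrt(2)*sqrt(-20 - 2)) - 262630) = 1/((48985 + sqrt(2)*sqrt(-22)) - 262630) = 1/((48985 + sqrt(2)*(I*sqrt(22))) - 262630) = 1/((48985 + 2*I*sqrt(11)) - 262630) = 1/(-213645 + 2*I*sqrt(11))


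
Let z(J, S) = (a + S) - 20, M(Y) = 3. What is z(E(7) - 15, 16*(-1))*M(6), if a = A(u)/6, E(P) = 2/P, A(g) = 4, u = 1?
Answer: -106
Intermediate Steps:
a = ⅔ (a = 4/6 = 4*(⅙) = ⅔ ≈ 0.66667)
z(J, S) = -58/3 + S (z(J, S) = (⅔ + S) - 20 = -58/3 + S)
z(E(7) - 15, 16*(-1))*M(6) = (-58/3 + 16*(-1))*3 = (-58/3 - 16)*3 = -106/3*3 = -106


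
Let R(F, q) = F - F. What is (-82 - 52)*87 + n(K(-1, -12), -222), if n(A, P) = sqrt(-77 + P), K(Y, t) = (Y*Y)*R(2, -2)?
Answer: -11658 + I*sqrt(299) ≈ -11658.0 + 17.292*I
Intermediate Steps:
R(F, q) = 0
K(Y, t) = 0 (K(Y, t) = (Y*Y)*0 = Y**2*0 = 0)
(-82 - 52)*87 + n(K(-1, -12), -222) = (-82 - 52)*87 + sqrt(-77 - 222) = -134*87 + sqrt(-299) = -11658 + I*sqrt(299)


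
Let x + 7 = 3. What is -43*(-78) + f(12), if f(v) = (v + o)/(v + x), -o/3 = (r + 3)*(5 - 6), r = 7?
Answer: 13437/4 ≈ 3359.3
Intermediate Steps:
x = -4 (x = -7 + 3 = -4)
o = 30 (o = -3*(7 + 3)*(5 - 6) = -30*(-1) = -3*(-10) = 30)
f(v) = (30 + v)/(-4 + v) (f(v) = (v + 30)/(v - 4) = (30 + v)/(-4 + v))
-43*(-78) + f(12) = -43*(-78) + (30 + 12)/(-4 + 12) = 3354 + 42/8 = 3354 + (⅛)*42 = 3354 + 21/4 = 13437/4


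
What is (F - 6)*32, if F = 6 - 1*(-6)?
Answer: 192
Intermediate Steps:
F = 12 (F = 6 + 6 = 12)
(F - 6)*32 = (12 - 6)*32 = 6*32 = 192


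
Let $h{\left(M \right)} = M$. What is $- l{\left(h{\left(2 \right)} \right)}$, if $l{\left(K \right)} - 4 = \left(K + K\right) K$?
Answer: $-12$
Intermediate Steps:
$l{\left(K \right)} = 4 + 2 K^{2}$ ($l{\left(K \right)} = 4 + \left(K + K\right) K = 4 + 2 K K = 4 + 2 K^{2}$)
$- l{\left(h{\left(2 \right)} \right)} = - (4 + 2 \cdot 2^{2}) = - (4 + 2 \cdot 4) = - (4 + 8) = \left(-1\right) 12 = -12$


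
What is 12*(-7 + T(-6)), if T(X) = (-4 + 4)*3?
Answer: -84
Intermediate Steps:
T(X) = 0 (T(X) = 0*3 = 0)
12*(-7 + T(-6)) = 12*(-7 + 0) = 12*(-7) = -84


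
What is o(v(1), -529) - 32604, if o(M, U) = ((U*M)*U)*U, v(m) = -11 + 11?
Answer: -32604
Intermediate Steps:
v(m) = 0
o(M, U) = M*U³ (o(M, U) = ((M*U)*U)*U = (M*U²)*U = M*U³)
o(v(1), -529) - 32604 = 0*(-529)³ - 32604 = 0*(-148035889) - 32604 = 0 - 32604 = -32604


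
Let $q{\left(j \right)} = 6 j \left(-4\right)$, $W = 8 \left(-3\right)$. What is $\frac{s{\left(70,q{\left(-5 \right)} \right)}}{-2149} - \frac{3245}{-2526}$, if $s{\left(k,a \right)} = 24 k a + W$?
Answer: $- \frac{502207471}{5428374} \approx -92.515$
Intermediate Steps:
$W = -24$
$q{\left(j \right)} = - 24 j$
$s{\left(k,a \right)} = -24 + 24 a k$ ($s{\left(k,a \right)} = 24 k a - 24 = 24 a k - 24 = -24 + 24 a k$)
$\frac{s{\left(70,q{\left(-5 \right)} \right)}}{-2149} - \frac{3245}{-2526} = \frac{-24 + 24 \left(\left(-24\right) \left(-5\right)\right) 70}{-2149} - \frac{3245}{-2526} = \left(-24 + 24 \cdot 120 \cdot 70\right) \left(- \frac{1}{2149}\right) - - \frac{3245}{2526} = \left(-24 + 201600\right) \left(- \frac{1}{2149}\right) + \frac{3245}{2526} = 201576 \left(- \frac{1}{2149}\right) + \frac{3245}{2526} = - \frac{201576}{2149} + \frac{3245}{2526} = - \frac{502207471}{5428374}$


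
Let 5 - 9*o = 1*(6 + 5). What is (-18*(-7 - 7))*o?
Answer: -168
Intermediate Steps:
o = -2/3 (o = 5/9 - (6 + 5)/9 = 5/9 - 11/9 = -2/3 ≈ -0.66667)
(-18*(-7 - 7))*o = -18*(-7 - 7)*(-2/3) = -18*(-14)*(-2/3) = 252*(-2/3) = -168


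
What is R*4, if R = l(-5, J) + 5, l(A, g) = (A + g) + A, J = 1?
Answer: -16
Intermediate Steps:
l(A, g) = g + 2*A
R = -4 (R = (1 + 2*(-5)) + 5 = (1 - 10) + 5 = -9 + 5 = -4)
R*4 = -4*4 = -16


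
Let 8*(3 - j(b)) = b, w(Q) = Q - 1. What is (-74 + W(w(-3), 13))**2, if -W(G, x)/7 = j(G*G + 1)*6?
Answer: 196249/16 ≈ 12266.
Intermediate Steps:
w(Q) = -1 + Q
j(b) = 3 - b/8
W(G, x) = -483/4 + 21*G**2/4 (W(G, x) = -7*(3 - (G*G + 1)/8)*6 = -7*(3 - (G**2 + 1)/8)*6 = -7*(3 - (1 + G**2)/8)*6 = -7*(3 + (-1/8 - G**2/8))*6 = -7*(23/8 - G**2/8)*6 = -7*(69/4 - 3*G**2/4) = -483/4 + 21*G**2/4)
(-74 + W(w(-3), 13))**2 = (-74 + (-483/4 + 21*(-1 - 3)**2/4))**2 = (-74 + (-483/4 + (21/4)*(-4)**2))**2 = (-74 + (-483/4 + (21/4)*16))**2 = (-74 + (-483/4 + 84))**2 = (-74 - 147/4)**2 = (-443/4)**2 = 196249/16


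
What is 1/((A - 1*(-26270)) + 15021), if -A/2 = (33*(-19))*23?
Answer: 1/70133 ≈ 1.4259e-5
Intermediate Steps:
A = 28842 (A = -2*33*(-19)*23 = -(-1254)*23 = -2*(-14421) = 28842)
1/((A - 1*(-26270)) + 15021) = 1/((28842 - 1*(-26270)) + 15021) = 1/((28842 + 26270) + 15021) = 1/(55112 + 15021) = 1/70133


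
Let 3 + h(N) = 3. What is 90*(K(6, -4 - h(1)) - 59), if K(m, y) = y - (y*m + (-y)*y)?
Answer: -2070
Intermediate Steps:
h(N) = 0 (h(N) = -3 + 3 = 0)
K(m, y) = y + y² - m*y (K(m, y) = y - (m*y - y²) = y - (-y² + m*y) = y + (y² - m*y) = y + y² - m*y)
90*(K(6, -4 - h(1)) - 59) = 90*((-4 - 1*0)*(1 + (-4 - 1*0) - 1*6) - 59) = 90*((-4 + 0)*(1 + (-4 + 0) - 6) - 59) = 90*(-4*(1 - 4 - 6) - 59) = 90*(-4*(-9) - 59) = 90*(36 - 59) = 90*(-23) = -2070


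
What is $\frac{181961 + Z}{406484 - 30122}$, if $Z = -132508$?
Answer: $\frac{49453}{376362} \approx 0.1314$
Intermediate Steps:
$\frac{181961 + Z}{406484 - 30122} = \frac{181961 - 132508}{406484 - 30122} = \frac{49453}{376362}$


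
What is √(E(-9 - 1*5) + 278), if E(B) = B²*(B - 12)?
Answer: I*√4818 ≈ 69.412*I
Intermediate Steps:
E(B) = B²*(-12 + B)
√(E(-9 - 1*5) + 278) = √((-9 - 1*5)²*(-12 + (-9 - 1*5)) + 278) = √((-9 - 5)²*(-12 + (-9 - 5)) + 278) = √((-14)²*(-12 - 14) + 278) = √(196*(-26) + 278) = √(-5096 + 278) = √(-4818) = I*√4818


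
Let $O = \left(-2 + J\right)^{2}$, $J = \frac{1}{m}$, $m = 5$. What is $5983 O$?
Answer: $\frac{484623}{25} \approx 19385.0$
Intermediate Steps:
$J = \frac{1}{5} \approx 0.2$
$O = \frac{81}{25}$ ($O = \left(-2 + \frac{1}{5}\right)^{2} = \left(- \frac{9}{5}\right)^{2} = \frac{81}{25} \approx 3.24$)
$5983 O = 5983 \cdot \frac{81}{25} = \frac{484623}{25}$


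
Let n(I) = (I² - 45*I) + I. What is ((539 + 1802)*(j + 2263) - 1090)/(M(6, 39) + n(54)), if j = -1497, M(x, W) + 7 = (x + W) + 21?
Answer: 1792116/599 ≈ 2991.8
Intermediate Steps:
n(I) = I² - 44*I
M(x, W) = 14 + W + x (M(x, W) = -7 + ((x + W) + 21) = -7 + ((W + x) + 21) = -7 + (21 + W + x) = 14 + W + x)
((539 + 1802)*(j + 2263) - 1090)/(M(6, 39) + n(54)) = ((539 + 1802)*(-1497 + 2263) - 1090)/((14 + 39 + 6) + 54*(-44 + 54)) = (2341*766 - 1090)/(59 + 54*10) = (1793206 - 1090)/(59 + 540) = 1792116/599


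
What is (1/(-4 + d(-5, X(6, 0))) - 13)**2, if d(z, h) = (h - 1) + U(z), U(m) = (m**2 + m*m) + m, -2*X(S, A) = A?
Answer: 269361/1600 ≈ 168.35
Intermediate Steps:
X(S, A) = -A/2
U(m) = m + 2*m**2 (U(m) = (m**2 + m**2) + m = 2*m**2 + m = m + 2*m**2)
d(z, h) = -1 + h + z*(1 + 2*z) (d(z, h) = (h - 1) + z*(1 + 2*z) = (-1 + h) + z*(1 + 2*z) = -1 + h + z*(1 + 2*z))
(1/(-4 + d(-5, X(6, 0))) - 13)**2 = (1/(-4 + (-1 - 1/2*0 - 5*(1 + 2*(-5)))) - 13)**2 = (1/(-4 + (-1 + 0 - 5*(1 - 10))) - 13)**2 = (1/(-4 + (-1 + 0 - 5*(-9))) - 13)**2 = (1/(-4 + (-1 + 0 + 45)) - 13)**2 = (1/(-4 + 44) - 13)**2 = (1/40 - 13)**2 = (-519/40)**2 = 269361/1600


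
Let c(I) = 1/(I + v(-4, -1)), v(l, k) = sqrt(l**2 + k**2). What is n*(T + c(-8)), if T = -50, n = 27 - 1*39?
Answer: 28296/47 + 12*sqrt(17)/47 ≈ 603.10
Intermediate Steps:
n = -12 (n = 27 - 39 = -12)
v(l, k) = sqrt(k**2 + l**2)
c(I) = 1/(I + sqrt(17)) (c(I) = 1/(I + sqrt((-1)**2 + (-4)**2)) = 1/(I + sqrt(1 + 16)) = 1/(I + sqrt(17)))
n*(T + c(-8)) = -12*(-50 + 1/(-8 + sqrt(17))) = 600 - 12/(-8 + sqrt(17))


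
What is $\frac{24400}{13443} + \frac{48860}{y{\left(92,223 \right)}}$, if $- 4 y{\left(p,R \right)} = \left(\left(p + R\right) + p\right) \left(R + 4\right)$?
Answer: $- \frac{373008320}{1241985327} \approx -0.30033$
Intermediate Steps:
$y{\left(p,R \right)} = - \frac{\left(4 + R\right) \left(R + 2 p\right)}{4}$ ($y{\left(p,R \right)} = - \frac{\left(\left(p + R\right) + p\right) \left(R + 4\right)}{4} = - \frac{\left(\left(R + p\right) + p\right) \left(4 + R\right)}{4} = - \frac{\left(R + 2 p\right) \left(4 + R\right)}{4} = - \frac{\left(4 + R\right) \left(R + 2 p\right)}{4}$)
$\frac{24400}{13443} + \frac{48860}{y{\left(92,223 \right)}} = \frac{24400}{13443} + \frac{48860}{\left(-1\right) 223 - 184 - \frac{223^{2}}{4} - \frac{223}{2} \cdot 92} = 24400 \cdot \frac{1}{13443} + \frac{48860}{-223 - 184 - \frac{49729}{4} - 10258} = \frac{24400}{13443} + \frac{48860}{-223 - 184 - \frac{49729}{4} - 10258} = \frac{24400}{13443} + \frac{48860}{- \frac{92389}{4}} = \frac{24400}{13443} + 48860 \left(- \frac{4}{92389}\right) = \frac{24400}{13443} - \frac{195440}{92389} = - \frac{373008320}{1241985327}$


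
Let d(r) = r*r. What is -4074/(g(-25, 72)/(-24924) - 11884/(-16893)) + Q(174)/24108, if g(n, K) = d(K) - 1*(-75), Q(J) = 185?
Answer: -13784311363741693/1666317067044 ≈ -8272.3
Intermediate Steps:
d(r) = r²
g(n, K) = 75 + K² (g(n, K) = K² - 1*(-75) = K² + 75 = 75 + K²)
-4074/(g(-25, 72)/(-24924) - 11884/(-16893)) + Q(174)/24108 = -4074/((75 + 72²)/(-24924) - 11884/(-16893)) + 185/24108 = -4074/((75 + 5184)*(-1/24924) - 11884*(-1/16893)) + 185*(1/24108) = -4074/(5259*(-1/24924) + 11884/16893) + 185/24108 = -4074/(-1753/8308 + 11884/16893) + 185/24108 = -4074/69118843/140347044 + 185/24108 = -4074*140347044/69118843 + 185/24108 = -571773857256/69118843 + 185/24108 = -13784311363741693/1666317067044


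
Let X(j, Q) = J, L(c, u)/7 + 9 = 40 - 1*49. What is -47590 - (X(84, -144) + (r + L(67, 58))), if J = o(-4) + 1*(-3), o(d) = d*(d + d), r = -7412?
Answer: -40081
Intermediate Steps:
L(c, u) = -126 (L(c, u) = -63 + 7*(40 - 1*49) = -63 + 7*(40 - 49) = -63 + 7*(-9) = -63 - 63 = -126)
o(d) = 2*d**2 (o(d) = d*(2*d) = 2*d**2)
J = 29 (J = 2*(-4)**2 + 1*(-3) = 2*16 - 3 = 32 - 3 = 29)
X(j, Q) = 29
-47590 - (X(84, -144) + (r + L(67, 58))) = -47590 - (29 + (-7412 - 126)) = -47590 - (29 - 7538) = -47590 - 1*(-7509) = -47590 + 7509 = -40081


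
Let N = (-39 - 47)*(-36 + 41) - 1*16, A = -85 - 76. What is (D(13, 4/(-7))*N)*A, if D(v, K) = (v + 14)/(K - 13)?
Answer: -13571334/95 ≈ -1.4286e+5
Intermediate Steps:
D(v, K) = (14 + v)/(-13 + K)
A = -161
N = -446 (N = -86*5 - 16 = -430 - 16 = -446)
(D(13, 4/(-7))*N)*A = (((14 + 13)/(-13 + 4/(-7)))*(-446))*(-161) = ((27/(-13 + 4*(-⅐)))*(-446))*(-161) = ((27/(-13 - 4/7))*(-446))*(-161) = ((27/(-95/7))*(-446))*(-161) = (-7/95*27*(-446))*(-161) = -189/95*(-446)*(-161) = (84294/95)*(-161) = -13571334/95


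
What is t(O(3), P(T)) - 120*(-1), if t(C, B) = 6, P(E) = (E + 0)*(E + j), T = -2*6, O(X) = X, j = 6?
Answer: 126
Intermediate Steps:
T = -12
P(E) = E*(6 + E) (P(E) = (E + 0)*(E + 6) = E*(6 + E))
t(O(3), P(T)) - 120*(-1) = 6 - 120*(-1) = 6 + 120 = 126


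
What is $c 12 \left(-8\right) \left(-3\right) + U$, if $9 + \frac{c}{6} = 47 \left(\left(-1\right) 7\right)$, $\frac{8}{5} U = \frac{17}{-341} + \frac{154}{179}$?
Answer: $- \frac{285205212613}{488312} \approx -5.8406 \cdot 10^{5}$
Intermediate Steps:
$U = \frac{247355}{488312}$ ($U = \frac{5 \left(\frac{17}{-341} + \frac{154}{179}\right)}{8} = \frac{5 \left(17 \left(- \frac{1}{341}\right) + 154 \cdot \frac{1}{179}\right)}{8} = \frac{5 \left(- \frac{17}{341} + \frac{154}{179}\right)}{8} = \frac{5}{8} \cdot \frac{49471}{61039} = \frac{247355}{488312} \approx 0.50655$)
$c = -2028$ ($c = -54 + 6 \cdot 47 \left(\left(-1\right) 7\right) = -54 + 6 \cdot 47 \left(-7\right) = -54 + 6 \left(-329\right) = -54 - 1974 = -2028$)
$c 12 \left(-8\right) \left(-3\right) + U = - 2028 \cdot 12 \left(-8\right) \left(-3\right) + \frac{247355}{488312} = - 2028 \left(\left(-96\right) \left(-3\right)\right) + \frac{247355}{488312} = \left(-2028\right) 288 + \frac{247355}{488312} = -584064 + \frac{247355}{488312} = - \frac{285205212613}{488312}$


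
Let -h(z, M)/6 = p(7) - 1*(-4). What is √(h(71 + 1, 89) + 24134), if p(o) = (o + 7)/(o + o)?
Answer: 2*√6026 ≈ 155.25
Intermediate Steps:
p(o) = (7 + o)/(2*o) (p(o) = (7 + o)/((2*o)) = (7 + o)*(1/(2*o)) = (7 + o)/(2*o))
h(z, M) = -30 (h(z, M) = -6*((½)*(7 + 7)/7 - 1*(-4)) = -6*((½)*(⅐)*14 + 4) = -6*(1 + 4) = -6*5 = -30)
√(h(71 + 1, 89) + 24134) = √(-30 + 24134) = √24104 = 2*√6026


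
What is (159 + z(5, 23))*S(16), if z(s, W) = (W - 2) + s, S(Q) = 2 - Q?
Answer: -2590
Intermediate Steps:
z(s, W) = -2 + W + s (z(s, W) = (-2 + W) + s = -2 + W + s)
(159 + z(5, 23))*S(16) = (159 + (-2 + 23 + 5))*(2 - 1*16) = (159 + 26)*(2 - 16) = 185*(-14) = -2590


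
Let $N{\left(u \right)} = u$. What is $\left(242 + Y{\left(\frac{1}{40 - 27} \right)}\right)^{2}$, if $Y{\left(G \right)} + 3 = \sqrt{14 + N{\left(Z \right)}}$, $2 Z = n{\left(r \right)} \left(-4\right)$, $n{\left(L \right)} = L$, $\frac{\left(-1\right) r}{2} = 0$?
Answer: $\left(239 + \sqrt{14}\right)^{2} \approx 58924.0$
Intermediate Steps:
$r = 0$ ($r = \left(-2\right) 0 = 0$)
$Z = 0$ ($Z = \frac{0 \left(-4\right)}{2} = \frac{1}{2} \cdot 0 = 0$)
$Y{\left(G \right)} = -3 + \sqrt{14}$ ($Y{\left(G \right)} = -3 + \sqrt{14 + 0} = -3 + \sqrt{14}$)
$\left(242 + Y{\left(\frac{1}{40 - 27} \right)}\right)^{2} = \left(242 - \left(3 - \sqrt{14}\right)\right)^{2} = \left(239 + \sqrt{14}\right)^{2}$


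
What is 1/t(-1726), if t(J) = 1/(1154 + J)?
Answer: -572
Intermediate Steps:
1/t(-1726) = 1/(1/(1154 - 1726)) = 1/(1/(-572)) = 1/(-1/572) = -572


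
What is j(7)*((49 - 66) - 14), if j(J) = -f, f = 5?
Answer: 155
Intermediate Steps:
j(J) = -5 (j(J) = -1*5 = -5)
j(7)*((49 - 66) - 14) = -5*((49 - 66) - 14) = -5*(-17 - 14) = -5*(-31) = 155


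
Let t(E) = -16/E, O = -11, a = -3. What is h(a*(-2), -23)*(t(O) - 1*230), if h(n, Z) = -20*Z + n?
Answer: -1171524/11 ≈ -1.0650e+5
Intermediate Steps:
h(n, Z) = n - 20*Z
h(a*(-2), -23)*(t(O) - 1*230) = (-3*(-2) - 20*(-23))*(-16/(-11) - 1*230) = (6 + 460)*(-16*(-1/11) - 230) = 466*(16/11 - 230) = 466*(-2514/11) = -1171524/11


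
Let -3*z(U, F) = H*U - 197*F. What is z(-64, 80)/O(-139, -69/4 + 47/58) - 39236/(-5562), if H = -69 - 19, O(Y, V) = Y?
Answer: -6661754/386559 ≈ -17.233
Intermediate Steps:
H = -88
z(U, F) = 88*U/3 + 197*F/3 (z(U, F) = -(-88*U - 197*F)/3 = -(-197*F - 88*U)/3 = 88*U/3 + 197*F/3)
z(-64, 80)/O(-139, -69/4 + 47/58) - 39236/(-5562) = ((88/3)*(-64) + (197/3)*80)/(-139) - 39236/(-5562) = (-5632/3 + 15760/3)*(-1/139) - 39236*(-1/5562) = 3376*(-1/139) + 19618/2781 = -3376/139 + 19618/2781 = -6661754/386559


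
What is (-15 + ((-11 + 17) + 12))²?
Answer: 9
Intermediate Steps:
(-15 + ((-11 + 17) + 12))² = (-15 + (6 + 12))² = (-15 + 18)² = 3² = 9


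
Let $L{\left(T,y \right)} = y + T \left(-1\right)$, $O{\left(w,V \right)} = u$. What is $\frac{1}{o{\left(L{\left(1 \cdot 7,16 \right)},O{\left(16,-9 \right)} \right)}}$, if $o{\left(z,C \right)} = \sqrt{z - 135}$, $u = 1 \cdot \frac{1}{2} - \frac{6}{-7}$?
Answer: $- \frac{i \sqrt{14}}{42} \approx - 0.089087 i$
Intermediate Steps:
$u = \frac{19}{14}$ ($u = 1 \cdot \frac{1}{2} - - \frac{6}{7} = \frac{1}{2} + \frac{6}{7} = \frac{19}{14} \approx 1.3571$)
$O{\left(w,V \right)} = \frac{19}{14}$
$L{\left(T,y \right)} = y - T$
$o{\left(z,C \right)} = \sqrt{-135 + z}$
$\frac{1}{o{\left(L{\left(1 \cdot 7,16 \right)},O{\left(16,-9 \right)} \right)}} = \frac{1}{\sqrt{-135 + \left(16 - 1 \cdot 7\right)}} = \frac{1}{\sqrt{-135 + \left(16 - 7\right)}} = \frac{1}{\sqrt{-135 + 9}} = \frac{1}{\sqrt{-126}} = \frac{1}{3 i \sqrt{14}} = - \frac{i \sqrt{14}}{42}$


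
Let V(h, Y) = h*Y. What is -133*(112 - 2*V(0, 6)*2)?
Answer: -14896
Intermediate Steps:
V(h, Y) = Y*h
-133*(112 - 2*V(0, 6)*2) = -133*(112 - 12*0*2) = -133*(112 - 2*0*2) = -133*(112 + 0*2) = -133*(112 + 0) = -133*112 = -14896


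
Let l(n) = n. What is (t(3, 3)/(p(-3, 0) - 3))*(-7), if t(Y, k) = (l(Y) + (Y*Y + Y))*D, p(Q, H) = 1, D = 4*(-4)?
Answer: -840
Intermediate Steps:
D = -16
t(Y, k) = -32*Y - 16*Y² (t(Y, k) = (Y + (Y*Y + Y))*(-16) = (Y + (Y² + Y))*(-16) = (Y + (Y + Y²))*(-16) = (Y² + 2*Y)*(-16) = -32*Y - 16*Y²)
(t(3, 3)/(p(-3, 0) - 3))*(-7) = ((16*3*(-2 - 1*3))/(1 - 3))*(-7) = ((16*3*(-2 - 3))/(-2))*(-7) = -8*3*(-5)*(-7) = -½*(-240)*(-7) = 120*(-7) = -840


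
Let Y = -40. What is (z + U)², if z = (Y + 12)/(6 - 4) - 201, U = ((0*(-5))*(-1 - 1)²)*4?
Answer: 46225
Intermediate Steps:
U = 0 (U = (0*(-2)²)*4 = (0*4)*4 = 0*4 = 0)
z = -215 (z = (-40 + 12)/(6 - 4) - 201 = -28/2 - 201 = -28*½ - 201 = -14 - 201 = -215)
(z + U)² = (-215 + 0)² = (-215)² = 46225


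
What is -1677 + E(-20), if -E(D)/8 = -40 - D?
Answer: -1517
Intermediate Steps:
E(D) = 320 + 8*D (E(D) = -8*(-40 - D) = 320 + 8*D)
-1677 + E(-20) = -1677 + (320 + 8*(-20)) = -1677 + (320 - 160) = -1677 + 160 = -1517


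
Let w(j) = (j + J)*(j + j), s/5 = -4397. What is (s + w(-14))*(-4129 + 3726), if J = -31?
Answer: 8352175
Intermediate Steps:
s = -21985 (s = 5*(-4397) = -21985)
w(j) = 2*j*(-31 + j) (w(j) = (j - 31)*(j + j) = (-31 + j)*(2*j) = 2*j*(-31 + j))
(s + w(-14))*(-4129 + 3726) = (-21985 + 2*(-14)*(-31 - 14))*(-4129 + 3726) = (-21985 + 2*(-14)*(-45))*(-403) = (-21985 + 1260)*(-403) = -20725*(-403) = 8352175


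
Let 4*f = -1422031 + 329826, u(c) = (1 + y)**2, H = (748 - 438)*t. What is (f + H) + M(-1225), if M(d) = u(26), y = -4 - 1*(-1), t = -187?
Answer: -1324069/4 ≈ -3.3102e+5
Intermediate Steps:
y = -3 (y = -4 + 1 = -3)
H = -57970 (H = (748 - 438)*(-187) = 310*(-187) = -57970)
u(c) = 4 (u(c) = (1 - 3)**2 = (-2)**2 = 4)
M(d) = 4
f = -1092205/4 (f = (-1422031 + 329826)/4 = (1/4)*(-1092205) = -1092205/4 ≈ -2.7305e+5)
(f + H) + M(-1225) = (-1092205/4 - 57970) + 4 = -1324085/4 + 4 = -1324069/4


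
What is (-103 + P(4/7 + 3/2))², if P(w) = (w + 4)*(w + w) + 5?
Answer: 50965321/9604 ≈ 5306.7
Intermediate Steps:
P(w) = 5 + 2*w*(4 + w) (P(w) = (4 + w)*(2*w) + 5 = 2*w*(4 + w) + 5 = 5 + 2*w*(4 + w))
(-103 + P(4/7 + 3/2))² = (-103 + (5 + 2*(4/7 + 3/2)² + 8*(4/7 + 3/2)))² = (-103 + (5 + 2*(29/14)² + 8*(29/14)))² = (-103 + (5 + 2*(841/196) + 116/7))² = (-103 + (5 + 841/98 + 116/7))² = (-103 + 2955/98)² = (-7139/98)² = 50965321/9604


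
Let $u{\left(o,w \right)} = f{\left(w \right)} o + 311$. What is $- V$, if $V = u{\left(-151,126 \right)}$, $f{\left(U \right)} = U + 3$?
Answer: $19168$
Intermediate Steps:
$f{\left(U \right)} = 3 + U$
$u{\left(o,w \right)} = 311 + o \left(3 + w\right)$ ($u{\left(o,w \right)} = \left(3 + w\right) o + 311 = o \left(3 + w\right) + 311 = 311 + o \left(3 + w\right)$)
$V = -19168$ ($V = 311 - 151 \left(3 + 126\right) = 311 - 19479 = -19168$)
$- V = \left(-1\right) \left(-19168\right) = 19168$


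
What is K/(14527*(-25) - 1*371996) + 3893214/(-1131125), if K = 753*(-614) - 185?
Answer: -2339002176719/831570297375 ≈ -2.8128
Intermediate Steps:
K = -462527 (K = -462342 - 185 = -462527)
K/(14527*(-25) - 1*371996) + 3893214/(-1131125) = -462527/(14527*(-25) - 1*371996) + 3893214/(-1131125) = -462527/(-363175 - 371996) + 3893214*(-1/1131125) = -462527/(-735171) - 3893214/1131125 = -462527*(-1/735171) - 3893214/1131125 = 462527/735171 - 3893214/1131125 = -2339002176719/831570297375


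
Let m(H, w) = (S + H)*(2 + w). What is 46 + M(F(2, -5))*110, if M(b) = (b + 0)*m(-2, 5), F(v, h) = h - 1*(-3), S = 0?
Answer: 3126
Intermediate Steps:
m(H, w) = H*(2 + w) (m(H, w) = (0 + H)*(2 + w) = H*(2 + w))
F(v, h) = 3 + h (F(v, h) = h + 3 = 3 + h)
M(b) = -14*b (M(b) = (b + 0)*(-2*(2 + 5)) = b*(-2*7) = b*(-14) = -14*b)
46 + M(F(2, -5))*110 = 46 - 14*(3 - 5)*110 = 46 - 14*(-2)*110 = 46 + 28*110 = 46 + 3080 = 3126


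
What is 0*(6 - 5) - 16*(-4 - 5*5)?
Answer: 464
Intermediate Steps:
0*(6 - 5) - 16*(-4 - 5*5) = 0*1 - 16*(-4 - 25) = 0 - 16*(-29) = 0 + 464 = 464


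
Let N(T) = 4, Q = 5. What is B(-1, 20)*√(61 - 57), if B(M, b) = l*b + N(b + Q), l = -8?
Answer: -312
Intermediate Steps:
B(M, b) = 4 - 8*b (B(M, b) = -8*b + 4 = 4 - 8*b)
B(-1, 20)*√(61 - 57) = (4 - 8*20)*√(61 - 57) = (4 - 160)*√4 = -156*2 = -312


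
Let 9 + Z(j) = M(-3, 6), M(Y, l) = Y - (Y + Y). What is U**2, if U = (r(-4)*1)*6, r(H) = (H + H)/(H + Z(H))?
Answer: 576/25 ≈ 23.040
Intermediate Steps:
M(Y, l) = -Y (M(Y, l) = Y - 2*Y = -Y)
Z(j) = -6 (Z(j) = -9 - 1*(-3) = -9 + 3 = -6)
r(H) = 2*H/(-6 + H) (r(H) = (H + H)/(H - 6) = (2*H)/(-6 + H) = 2*H/(-6 + H))
U = 24/5 (U = ((2*(-4)/(-6 - 4))*1)*6 = ((2*(-4)/(-10))*1)*6 = ((2*(-4)*(-1/10))*1)*6 = ((4/5)*1)*6 = (4/5)*6 = 24/5 ≈ 4.8000)
U**2 = (24/5)**2 = 576/25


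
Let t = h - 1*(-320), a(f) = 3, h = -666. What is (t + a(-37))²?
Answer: 117649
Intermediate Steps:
t = -346 (t = -666 - 1*(-320) = -666 + 320 = -346)
(t + a(-37))² = (-346 + 3)² = (-343)² = 117649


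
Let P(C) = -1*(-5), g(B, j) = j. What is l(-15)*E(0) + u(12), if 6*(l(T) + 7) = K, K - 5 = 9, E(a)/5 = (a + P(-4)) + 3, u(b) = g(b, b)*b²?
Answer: 4624/3 ≈ 1541.3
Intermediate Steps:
P(C) = 5
u(b) = b³ (u(b) = b*b² = b³)
E(a) = 40 + 5*a (E(a) = 5*((a + 5) + 3) = 5*((5 + a) + 3) = 5*(8 + a) = 40 + 5*a)
K = 14 (K = 5 + 9 = 14)
l(T) = -14/3 (l(T) = -7 + (⅙)*14 = -7 + 7/3 = -14/3)
l(-15)*E(0) + u(12) = -14*(40 + 5*0)/3 + 12³ = -14*(40 + 0)/3 + 1728 = -14/3*40 + 1728 = -560/3 + 1728 = 4624/3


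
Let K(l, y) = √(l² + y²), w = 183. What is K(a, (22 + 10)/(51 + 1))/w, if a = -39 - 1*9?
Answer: 8*√6085/2379 ≈ 0.26232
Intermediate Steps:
a = -48 (a = -39 - 9 = -48)
K(a, (22 + 10)/(51 + 1))/w = √((-48)² + ((22 + 10)/(51 + 1))²)/183 = √(2304 + (32/52)²)*(1/183) = √(2304 + (32*(1/52))²)*(1/183) = √(2304 + (8/13)²)*(1/183) = √(2304 + 64/169)*(1/183) = √(389440/169)*(1/183) = (8*√6085/13)*(1/183) = 8*√6085/2379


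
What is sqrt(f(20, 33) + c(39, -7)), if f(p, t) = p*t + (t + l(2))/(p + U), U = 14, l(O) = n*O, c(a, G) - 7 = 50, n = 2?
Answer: sqrt(830110)/34 ≈ 26.797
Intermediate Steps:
c(a, G) = 57 (c(a, G) = 7 + 50 = 57)
l(O) = 2*O
f(p, t) = p*t + (4 + t)/(14 + p) (f(p, t) = p*t + (t + 2*2)/(p + 14) = p*t + (t + 4)/(14 + p) = p*t + (4 + t)/(14 + p))
sqrt(f(20, 33) + c(39, -7)) = sqrt((4 + 33 + 33*20**2 + 14*20*33)/(14 + 20) + 57) = sqrt((4 + 33 + 33*400 + 9240)/34 + 57) = sqrt((4 + 33 + 13200 + 9240)/34 + 57) = sqrt((1/34)*22477 + 57) = sqrt(22477/34 + 57) = sqrt(24415/34) = sqrt(830110)/34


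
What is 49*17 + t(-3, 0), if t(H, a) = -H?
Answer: 836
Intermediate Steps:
49*17 + t(-3, 0) = 49*17 - 1*(-3) = 833 + 3 = 836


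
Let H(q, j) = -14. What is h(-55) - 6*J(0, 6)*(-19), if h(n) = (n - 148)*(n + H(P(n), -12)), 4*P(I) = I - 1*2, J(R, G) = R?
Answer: 14007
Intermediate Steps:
P(I) = -½ + I/4 (P(I) = (I - 1*2)/4 = (I - 2)/4 = (-2 + I)/4 = -½ + I/4)
h(n) = (-148 + n)*(-14 + n) (h(n) = (n - 148)*(n - 14) = (-148 + n)*(-14 + n))
h(-55) - 6*J(0, 6)*(-19) = (2072 + (-55)² - 162*(-55)) - 6*0*(-19) = (2072 + 3025 + 8910) + 0*(-19) = 14007 + 0 = 14007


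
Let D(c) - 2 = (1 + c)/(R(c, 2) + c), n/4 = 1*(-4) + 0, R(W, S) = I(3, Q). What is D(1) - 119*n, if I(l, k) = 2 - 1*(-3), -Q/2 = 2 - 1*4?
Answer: 5719/3 ≈ 1906.3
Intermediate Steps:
Q = 4 (Q = -2*(2 - 1*4) = -2*(2 - 4) = -2*(-2) = 4)
I(l, k) = 5 (I(l, k) = 2 + 3 = 5)
R(W, S) = 5
n = -16 (n = 4*(1*(-4) + 0) = 4*(-4 + 0) = 4*(-4) = -16)
D(c) = 2 + (1 + c)/(5 + c)
D(1) - 119*n = (11 + 3*1)/(5 + 1) - 119*(-16) = (11 + 3)/6 + 1904 = (⅙)*14 + 1904 = 7/3 + 1904 = 5719/3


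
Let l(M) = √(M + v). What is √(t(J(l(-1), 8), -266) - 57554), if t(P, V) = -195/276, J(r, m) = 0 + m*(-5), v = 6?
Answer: 3*I*√13531751/46 ≈ 239.91*I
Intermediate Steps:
l(M) = √(6 + M) (l(M) = √(M + 6) = √(6 + M))
J(r, m) = -5*m (J(r, m) = 0 - 5*m = -5*m)
t(P, V) = -65/92 (t(P, V) = -195*1/276 = -65/92)
√(t(J(l(-1), 8), -266) - 57554) = √(-65/92 - 57554) = √(-5295033/92) = 3*I*√13531751/46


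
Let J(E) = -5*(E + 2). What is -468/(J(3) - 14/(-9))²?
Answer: -37908/44521 ≈ -0.85146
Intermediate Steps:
J(E) = -10 - 5*E (J(E) = -5*(2 + E) = -10 - 5*E)
-468/(J(3) - 14/(-9))² = -468/((-10 - 5*3) - 14/(-9))² = -468/((-10 - 15) - 14*(-⅑))² = -468/(-25 + 14/9)² = -468/((-211/9)²) = -468/44521/81 = -468*81/44521 = -37908/44521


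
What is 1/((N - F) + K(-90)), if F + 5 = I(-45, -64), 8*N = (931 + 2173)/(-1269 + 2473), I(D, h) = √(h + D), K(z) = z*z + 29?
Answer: 736977731/5994824237270 + 90601*I*√109/5994824237270 ≈ 0.00012294 + 1.5779e-7*I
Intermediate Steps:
K(z) = 29 + z² (K(z) = z² + 29 = 29 + z²)
I(D, h) = √(D + h)
N = 97/301 (N = ((931 + 2173)/(-1269 + 2473))/8 = (3104/1204)/8 = (3104*(1/1204))/8 = (⅛)*(776/301) = 97/301 ≈ 0.32226)
F = -5 + I*√109 (F = -5 + √(-45 - 64) = -5 + √(-109) = -5 + I*√109 ≈ -5.0 + 10.44*I)
1/((N - F) + K(-90)) = 1/((97/301 - (-5 + I*√109)) + (29 + (-90)²)) = 1/((97/301 + (5 - I*√109)) + (29 + 8100)) = 1/((1602/301 - I*√109) + 8129) = 1/(2448431/301 - I*√109)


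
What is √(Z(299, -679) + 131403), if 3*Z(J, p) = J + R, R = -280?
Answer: 2*√295671/3 ≈ 362.50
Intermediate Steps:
Z(J, p) = -280/3 + J/3 (Z(J, p) = (J - 280)/3 = (-280 + J)/3 = -280/3 + J/3)
√(Z(299, -679) + 131403) = √((-280/3 + (⅓)*299) + 131403) = √((-280/3 + 299/3) + 131403) = √(19/3 + 131403) = √(394228/3) = 2*√295671/3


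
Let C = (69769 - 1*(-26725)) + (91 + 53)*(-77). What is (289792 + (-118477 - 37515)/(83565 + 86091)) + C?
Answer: 7956804487/21207 ≈ 3.7520e+5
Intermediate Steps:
C = 85406 (C = (69769 + 26725) + 144*(-77) = 96494 - 11088 = 85406)
(289792 + (-118477 - 37515)/(83565 + 86091)) + C = (289792 + (-118477 - 37515)/(83565 + 86091)) + 85406 = (289792 - 155992/169656) + 85406 = (289792 - 155992*1/169656) + 85406 = (289792 - 19499/21207) + 85406 = 6145599445/21207 + 85406 = 7956804487/21207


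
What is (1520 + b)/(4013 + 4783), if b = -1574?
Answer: -9/1466 ≈ -0.0061392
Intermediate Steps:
(1520 + b)/(4013 + 4783) = (1520 - 1574)/(4013 + 4783) = -54/8796 = -54*1/8796 = -9/1466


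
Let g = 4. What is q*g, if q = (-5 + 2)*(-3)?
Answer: 36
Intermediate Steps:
q = 9 (q = -3*(-3) = 9)
q*g = 9*4 = 36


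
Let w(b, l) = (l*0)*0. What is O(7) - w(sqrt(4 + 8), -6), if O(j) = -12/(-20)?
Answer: 3/5 ≈ 0.60000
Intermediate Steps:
w(b, l) = 0 (w(b, l) = 0*0 = 0)
O(j) = 3/5 (O(j) = -12*(-1/20) = 3/5)
O(7) - w(sqrt(4 + 8), -6) = 3/5 - 1*0 = 3/5 + 0 = 3/5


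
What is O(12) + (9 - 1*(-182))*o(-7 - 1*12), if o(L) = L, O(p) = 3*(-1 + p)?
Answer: -3596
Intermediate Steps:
O(p) = -3 + 3*p
O(12) + (9 - 1*(-182))*o(-7 - 1*12) = (-3 + 3*12) + (9 - 1*(-182))*(-7 - 1*12) = (-3 + 36) + (9 + 182)*(-7 - 12) = 33 + 191*(-19) = 33 - 3629 = -3596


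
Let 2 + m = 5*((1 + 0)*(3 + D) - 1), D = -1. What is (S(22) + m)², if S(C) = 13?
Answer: 256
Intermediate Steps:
m = 3 (m = -2 + 5*((1 + 0)*(3 - 1) - 1) = -2 + 5*(1*2 - 1) = -2 + 5*(2 - 1) = -2 + 5*1 = -2 + 5 = 3)
(S(22) + m)² = (13 + 3)² = 16² = 256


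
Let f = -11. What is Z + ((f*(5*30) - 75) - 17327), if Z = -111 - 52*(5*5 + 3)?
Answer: -20619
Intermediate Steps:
Z = -1567 (Z = -111 - 52*(25 + 3) = -111 - 52*28 = -111 - 1456 = -1567)
Z + ((f*(5*30) - 75) - 17327) = -1567 + ((-55*30 - 75) - 17327) = -1567 + ((-11*150 - 75) - 17327) = -1567 + ((-1650 - 75) - 17327) = -1567 + (-1725 - 17327) = -1567 - 19052 = -20619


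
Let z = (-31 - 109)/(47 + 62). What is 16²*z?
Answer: -35840/109 ≈ -328.81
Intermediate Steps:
z = -140/109 ≈ -1.2844
16²*z = 16²*(-140/109) = 256*(-140/109) = -35840/109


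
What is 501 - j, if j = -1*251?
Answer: 752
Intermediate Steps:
j = -251
501 - j = 501 - 1*(-251) = 501 + 251 = 752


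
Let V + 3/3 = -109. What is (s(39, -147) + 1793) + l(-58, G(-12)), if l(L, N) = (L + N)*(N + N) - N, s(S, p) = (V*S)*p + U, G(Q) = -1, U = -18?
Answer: 632524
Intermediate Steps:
V = -110 (V = -1 - 109 = -110)
s(S, p) = -18 - 110*S*p (s(S, p) = (-110*S)*p - 18 = -110*S*p - 18 = -18 - 110*S*p)
l(L, N) = -N + 2*N*(L + N) (l(L, N) = (L + N)*(2*N) - N = 2*N*(L + N) - N = -N + 2*N*(L + N))
(s(39, -147) + 1793) + l(-58, G(-12)) = ((-18 - 110*39*(-147)) + 1793) - (-1 + 2*(-58) + 2*(-1)) = ((-18 + 630630) + 1793) - (-1 - 116 - 2) = (630612 + 1793) - 1*(-119) = 632405 + 119 = 632524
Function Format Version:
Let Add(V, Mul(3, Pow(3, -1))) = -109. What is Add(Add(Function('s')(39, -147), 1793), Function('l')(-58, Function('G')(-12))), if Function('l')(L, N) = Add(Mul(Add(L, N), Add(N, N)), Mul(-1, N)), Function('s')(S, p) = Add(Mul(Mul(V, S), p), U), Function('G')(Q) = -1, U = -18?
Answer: 632524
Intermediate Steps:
V = -110 (V = Add(-1, -109) = -110)
Function('s')(S, p) = Add(-18, Mul(-110, S, p)) (Function('s')(S, p) = Add(Mul(Mul(-110, S), p), -18) = Add(Mul(-110, S, p), -18) = Add(-18, Mul(-110, S, p)))
Function('l')(L, N) = Add(Mul(-1, N), Mul(2, N, Add(L, N))) (Function('l')(L, N) = Add(Mul(Add(L, N), Mul(2, N)), Mul(-1, N)) = Add(Mul(2, N, Add(L, N)), Mul(-1, N)) = Add(Mul(-1, N), Mul(2, N, Add(L, N))))
Add(Add(Function('s')(39, -147), 1793), Function('l')(-58, Function('G')(-12))) = Add(Add(Add(-18, Mul(-110, 39, -147)), 1793), Mul(-1, Add(-1, Mul(2, -58), Mul(2, -1)))) = Add(Add(Add(-18, 630630), 1793), Mul(-1, Add(-1, -116, -2))) = Add(Add(630612, 1793), Mul(-1, -119)) = Add(632405, 119) = 632524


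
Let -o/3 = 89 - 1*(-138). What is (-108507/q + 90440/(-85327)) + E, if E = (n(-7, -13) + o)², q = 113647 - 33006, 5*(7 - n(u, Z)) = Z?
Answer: 7049366025116438/15638305925 ≈ 4.5078e+5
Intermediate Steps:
n(u, Z) = 7 - Z/5
o = -681 (o = -3*(89 - 1*(-138)) = -3*(89 + 138) = -3*227 = -681)
q = 80641
E = 11269449/25 (E = ((7 - ⅕*(-13)) - 681)² = ((7 + 13/5) - 681)² = (48/5 - 681)² = (-3357/5)² = 11269449/25 ≈ 4.5078e+5)
(-108507/q + 90440/(-85327)) + E = (-108507/80641 + 90440/(-85327)) + 11269449/25 = (-108507*1/80641 + 90440*(-1/85327)) + 11269449/25 = (-108507/80641 - 90440/85327) + 11269449/25 = -1504704439/625532237 + 11269449/25 = 7049366025116438/15638305925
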